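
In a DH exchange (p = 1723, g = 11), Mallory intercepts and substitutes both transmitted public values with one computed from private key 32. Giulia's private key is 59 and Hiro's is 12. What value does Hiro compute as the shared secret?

317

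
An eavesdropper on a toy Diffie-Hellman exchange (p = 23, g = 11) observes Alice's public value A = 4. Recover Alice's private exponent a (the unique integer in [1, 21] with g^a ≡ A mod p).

20

Try successive powers of 11 modulo 23:
11^1 ≡ 11
11^2 ≡ 6
11^3 ≡ 20
11^4 ≡ 13
11^5 ≡ 5
11^6 ≡ 9
11^7 ≡ 7
11^8 ≡ 8
11^9 ≡ 19
11^10 ≡ 2
11^11 ≡ 22
11^12 ≡ 12
11^13 ≡ 17
11^14 ≡ 3
11^15 ≡ 10
11^16 ≡ 18
11^17 ≡ 14
11^18 ≡ 16
11^19 ≡ 15
11^20 ≡ 4
Found: a = 20.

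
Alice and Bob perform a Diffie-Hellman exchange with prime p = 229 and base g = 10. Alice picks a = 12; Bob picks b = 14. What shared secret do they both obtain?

Bob sends B = g^b mod p = 10^14 mod 229.
10^1 ≡ 10 (mod 229)
10^2 = (10^1)^2 ≡ 10^2 = 100 ≡ 100 (mod 229)
10^4 = (10^2)^2 ≡ 100^2 = 10000 ≡ 153 (mod 229)
10^8 = (10^4)^2 ≡ 153^2 = 23409 ≡ 51 (mod 229)
10^14 = 10^8 · 10^4 · 10^2 ≡ 51 · 153 · 100 ≡ 97 (mod 229).
So B = 97. Alice then computes K = B^a mod p = 97^12 mod 229.
97^1 ≡ 97 (mod 229)
97^2 = (97^1)^2 ≡ 97^2 = 9409 ≡ 20 (mod 229)
97^4 = (97^2)^2 ≡ 20^2 = 400 ≡ 171 (mod 229)
97^8 = (97^4)^2 ≡ 171^2 = 29241 ≡ 158 (mod 229)
97^12 = 97^8 · 97^4 ≡ 158 · 171 ≡ 225 (mod 229).

225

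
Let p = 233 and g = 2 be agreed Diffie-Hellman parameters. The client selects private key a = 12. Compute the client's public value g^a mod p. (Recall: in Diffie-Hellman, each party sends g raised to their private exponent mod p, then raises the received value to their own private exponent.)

Public value = 2^12 mod 233.
2^1 ≡ 2 (mod 233)
2^2 = (2^1)^2 ≡ 2^2 = 4 ≡ 4 (mod 233)
2^4 = (2^2)^2 ≡ 4^2 = 16 ≡ 16 (mod 233)
2^8 = (2^4)^2 ≡ 16^2 = 256 ≡ 23 (mod 233)
2^12 = 2^8 · 2^4 ≡ 23 · 16 ≡ 135 (mod 233).

135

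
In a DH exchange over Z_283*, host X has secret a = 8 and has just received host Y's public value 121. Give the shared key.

Shared key K = 121^8 mod 283.
121^1 ≡ 121 (mod 283)
121^2 = (121^1)^2 ≡ 121^2 = 14641 ≡ 208 (mod 283)
121^4 = (121^2)^2 ≡ 208^2 = 43264 ≡ 248 (mod 283)
121^8 = (121^4)^2 ≡ 248^2 = 61504 ≡ 93 (mod 283)

93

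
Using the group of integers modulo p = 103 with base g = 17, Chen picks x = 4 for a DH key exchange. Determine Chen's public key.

91

Public value = 17^4 mod 103.
17^1 ≡ 17 (mod 103)
17^2 = (17^1)^2 ≡ 17^2 = 289 ≡ 83 (mod 103)
17^4 = (17^2)^2 ≡ 83^2 = 6889 ≡ 91 (mod 103)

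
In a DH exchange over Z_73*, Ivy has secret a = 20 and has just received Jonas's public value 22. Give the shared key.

72

Shared key K = 22^20 mod 73.
22^1 ≡ 22 (mod 73)
22^2 = (22^1)^2 ≡ 22^2 = 484 ≡ 46 (mod 73)
22^4 = (22^2)^2 ≡ 46^2 = 2116 ≡ 72 (mod 73)
22^8 = (22^4)^2 ≡ 72^2 = 5184 ≡ 1 (mod 73)
22^16 = (22^8)^2 ≡ 1^2 = 1 ≡ 1 (mod 73)
22^20 = 22^16 · 22^4 ≡ 1 · 72 ≡ 72 (mod 73).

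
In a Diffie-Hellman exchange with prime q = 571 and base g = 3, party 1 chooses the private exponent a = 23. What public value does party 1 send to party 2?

349

Public value = 3^23 mod 571.
3^1 ≡ 3 (mod 571)
3^2 = (3^1)^2 ≡ 3^2 = 9 ≡ 9 (mod 571)
3^4 = (3^2)^2 ≡ 9^2 = 81 ≡ 81 (mod 571)
3^8 = (3^4)^2 ≡ 81^2 = 6561 ≡ 280 (mod 571)
3^16 = (3^8)^2 ≡ 280^2 = 78400 ≡ 173 (mod 571)
3^23 = 3^16 · 3^4 · 3^2 · 3^1 ≡ 173 · 81 · 9 · 3 ≡ 349 (mod 571).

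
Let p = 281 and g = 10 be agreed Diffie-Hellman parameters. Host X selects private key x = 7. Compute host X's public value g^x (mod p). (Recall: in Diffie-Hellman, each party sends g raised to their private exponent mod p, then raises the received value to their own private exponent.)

53

Public value = 10^7 (mod 281).
10^1 ≡ 10 (mod 281)
10^2 = (10^1)^2 ≡ 10^2 = 100 ≡ 100 (mod 281)
10^4 = (10^2)^2 ≡ 100^2 = 10000 ≡ 165 (mod 281)
10^7 = 10^4 · 10^2 · 10^1 ≡ 165 · 100 · 10 ≡ 53 (mod 281).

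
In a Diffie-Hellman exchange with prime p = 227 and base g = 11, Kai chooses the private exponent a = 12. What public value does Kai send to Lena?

Public value = 11^12 mod 227.
11^1 ≡ 11 (mod 227)
11^2 = (11^1)^2 ≡ 11^2 = 121 ≡ 121 (mod 227)
11^4 = (11^2)^2 ≡ 121^2 = 14641 ≡ 113 (mod 227)
11^8 = (11^4)^2 ≡ 113^2 = 12769 ≡ 57 (mod 227)
11^12 = 11^8 · 11^4 ≡ 57 · 113 ≡ 85 (mod 227).

85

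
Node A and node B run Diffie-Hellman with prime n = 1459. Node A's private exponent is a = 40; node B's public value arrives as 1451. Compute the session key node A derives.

743

Shared key K = 1451^40 mod 1459.
1451^1 ≡ 1451 (mod 1459)
1451^2 = (1451^1)^2 ≡ 1451^2 = 2105401 ≡ 64 (mod 1459)
1451^4 = (1451^2)^2 ≡ 64^2 = 4096 ≡ 1178 (mod 1459)
1451^8 = (1451^4)^2 ≡ 1178^2 = 1387684 ≡ 175 (mod 1459)
1451^16 = (1451^8)^2 ≡ 175^2 = 30625 ≡ 1445 (mod 1459)
1451^32 = (1451^16)^2 ≡ 1445^2 = 2088025 ≡ 196 (mod 1459)
1451^40 = 1451^32 · 1451^8 ≡ 196 · 175 ≡ 743 (mod 1459).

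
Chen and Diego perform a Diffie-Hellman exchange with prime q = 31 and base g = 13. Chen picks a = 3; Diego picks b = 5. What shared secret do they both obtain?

30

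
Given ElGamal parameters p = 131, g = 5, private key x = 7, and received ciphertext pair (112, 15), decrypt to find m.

123

Shared mask s = c₁^x mod p = 112^7 mod 131.
112^1 ≡ 112 (mod 131)
112^2 = (112^1)^2 ≡ 112^2 = 12544 ≡ 99 (mod 131)
112^4 = (112^2)^2 ≡ 99^2 = 9801 ≡ 107 (mod 131)
112^7 = 112^4 · 112^2 · 112^1 ≡ 107 · 99 · 112 ≡ 80 (mod 131).
So s = 80; s⁻¹ ≡ 113 (mod 131).
m = c₂ · s⁻¹ mod 131 = 15 · 113 mod 131 = 123.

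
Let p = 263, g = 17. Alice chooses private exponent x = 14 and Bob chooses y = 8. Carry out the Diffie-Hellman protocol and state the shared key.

Alice sends A = g^x mod p = 17^14 mod 263.
17^1 ≡ 17 (mod 263)
17^2 = (17^1)^2 ≡ 17^2 = 289 ≡ 26 (mod 263)
17^4 = (17^2)^2 ≡ 26^2 = 676 ≡ 150 (mod 263)
17^8 = (17^4)^2 ≡ 150^2 = 22500 ≡ 145 (mod 263)
17^14 = 17^8 · 17^4 · 17^2 ≡ 145 · 150 · 26 ≡ 50 (mod 263).
So A = 50. Bob then computes K = A^y mod p = 50^8 mod 263.
50^1 ≡ 50 (mod 263)
50^2 = (50^1)^2 ≡ 50^2 = 2500 ≡ 133 (mod 263)
50^4 = (50^2)^2 ≡ 133^2 = 17689 ≡ 68 (mod 263)
50^8 = (50^4)^2 ≡ 68^2 = 4624 ≡ 153 (mod 263)

153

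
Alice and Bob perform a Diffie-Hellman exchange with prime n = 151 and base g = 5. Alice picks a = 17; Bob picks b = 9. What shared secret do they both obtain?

Alice sends A = g^a mod n = 5^17 mod 151.
5^1 ≡ 5 (mod 151)
5^2 = (5^1)^2 ≡ 5^2 = 25 ≡ 25 (mod 151)
5^4 = (5^2)^2 ≡ 25^2 = 625 ≡ 21 (mod 151)
5^8 = (5^4)^2 ≡ 21^2 = 441 ≡ 139 (mod 151)
5^16 = (5^8)^2 ≡ 139^2 = 19321 ≡ 144 (mod 151)
5^17 = 5^16 · 5^1 ≡ 144 · 5 ≡ 116 (mod 151).
So A = 116. Bob then computes K = A^b mod n = 116^9 mod 151.
116^1 ≡ 116 (mod 151)
116^2 = (116^1)^2 ≡ 116^2 = 13456 ≡ 17 (mod 151)
116^4 = (116^2)^2 ≡ 17^2 = 289 ≡ 138 (mod 151)
116^8 = (116^4)^2 ≡ 138^2 = 19044 ≡ 18 (mod 151)
116^9 = 116^8 · 116^1 ≡ 18 · 116 ≡ 125 (mod 151).

125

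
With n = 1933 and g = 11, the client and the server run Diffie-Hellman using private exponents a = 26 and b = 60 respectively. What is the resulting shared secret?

1000

The client sends A = g^a mod n = 11^26 mod 1933.
11^1 ≡ 11 (mod 1933)
11^2 = (11^1)^2 ≡ 11^2 = 121 ≡ 121 (mod 1933)
11^4 = (11^2)^2 ≡ 121^2 = 14641 ≡ 1110 (mod 1933)
11^8 = (11^4)^2 ≡ 1110^2 = 1232100 ≡ 779 (mod 1933)
11^16 = (11^8)^2 ≡ 779^2 = 606841 ≡ 1812 (mod 1933)
11^26 = 11^16 · 11^8 · 11^2 ≡ 1812 · 779 · 121 ≡ 1294 (mod 1933).
So A = 1294. The server then computes K = A^b mod n = 1294^60 mod 1933.
1294^1 ≡ 1294 (mod 1933)
1294^2 = (1294^1)^2 ≡ 1294^2 = 1674436 ≡ 458 (mod 1933)
1294^4 = (1294^2)^2 ≡ 458^2 = 209764 ≡ 1000 (mod 1933)
1294^8 = (1294^4)^2 ≡ 1000^2 = 1000000 ≡ 639 (mod 1933)
1294^16 = (1294^8)^2 ≡ 639^2 = 408321 ≡ 458 (mod 1933)
1294^32 = (1294^16)^2 ≡ 458^2 = 209764 ≡ 1000 (mod 1933)
1294^60 = 1294^32 · 1294^16 · 1294^8 · 1294^4 ≡ 1000 · 458 · 639 · 1000 ≡ 1000 (mod 1933).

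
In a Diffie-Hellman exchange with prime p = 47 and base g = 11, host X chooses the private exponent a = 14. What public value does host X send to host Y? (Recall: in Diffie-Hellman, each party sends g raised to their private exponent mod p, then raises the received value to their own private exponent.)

Public value = 11^14 mod 47.
11^1 ≡ 11 (mod 47)
11^2 = (11^1)^2 ≡ 11^2 = 121 ≡ 27 (mod 47)
11^4 = (11^2)^2 ≡ 27^2 = 729 ≡ 24 (mod 47)
11^8 = (11^4)^2 ≡ 24^2 = 576 ≡ 12 (mod 47)
11^14 = 11^8 · 11^4 · 11^2 ≡ 12 · 24 · 27 ≡ 21 (mod 47).

21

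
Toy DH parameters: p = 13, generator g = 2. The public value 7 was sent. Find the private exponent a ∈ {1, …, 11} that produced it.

Try successive powers of 2 modulo 13:
2^1 ≡ 2
2^2 ≡ 4
2^3 ≡ 8
2^4 ≡ 3
2^5 ≡ 6
2^6 ≡ 12
2^7 ≡ 11
2^8 ≡ 9
2^9 ≡ 5
2^10 ≡ 10
2^11 ≡ 7
Found: a = 11.

11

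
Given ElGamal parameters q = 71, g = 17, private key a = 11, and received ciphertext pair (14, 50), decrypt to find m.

34

Shared mask s = c₁^a mod q = 14^11 mod 71.
14^1 ≡ 14 (mod 71)
14^2 = (14^1)^2 ≡ 14^2 = 196 ≡ 54 (mod 71)
14^4 = (14^2)^2 ≡ 54^2 = 2916 ≡ 5 (mod 71)
14^8 = (14^4)^2 ≡ 5^2 = 25 ≡ 25 (mod 71)
14^11 = 14^8 · 14^2 · 14^1 ≡ 25 · 54 · 14 ≡ 14 (mod 71).
So s = 14; s⁻¹ ≡ 66 (mod 71).
m = c₂ · s⁻¹ mod 71 = 50 · 66 mod 71 = 34.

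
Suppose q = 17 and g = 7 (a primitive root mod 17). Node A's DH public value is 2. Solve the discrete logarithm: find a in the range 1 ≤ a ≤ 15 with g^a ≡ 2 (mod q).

Try successive powers of 7 modulo 17:
7^1 ≡ 7
7^2 ≡ 15
7^3 ≡ 3
7^4 ≡ 4
7^5 ≡ 11
7^6 ≡ 9
7^7 ≡ 12
7^8 ≡ 16
7^9 ≡ 10
7^10 ≡ 2
Found: a = 10.

10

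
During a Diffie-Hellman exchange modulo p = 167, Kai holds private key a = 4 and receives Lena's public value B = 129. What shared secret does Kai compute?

141

Shared key K = 129^4 mod 167.
129^1 ≡ 129 (mod 167)
129^2 = (129^1)^2 ≡ 129^2 = 16641 ≡ 108 (mod 167)
129^4 = (129^2)^2 ≡ 108^2 = 11664 ≡ 141 (mod 167)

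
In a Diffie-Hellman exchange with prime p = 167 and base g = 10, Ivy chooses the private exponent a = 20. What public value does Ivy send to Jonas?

Public value = 10^20 (mod 167).
10^1 ≡ 10 (mod 167)
10^2 = (10^1)^2 ≡ 10^2 = 100 ≡ 100 (mod 167)
10^4 = (10^2)^2 ≡ 100^2 = 10000 ≡ 147 (mod 167)
10^8 = (10^4)^2 ≡ 147^2 = 21609 ≡ 66 (mod 167)
10^16 = (10^8)^2 ≡ 66^2 = 4356 ≡ 14 (mod 167)
10^20 = 10^16 · 10^4 ≡ 14 · 147 ≡ 54 (mod 167).

54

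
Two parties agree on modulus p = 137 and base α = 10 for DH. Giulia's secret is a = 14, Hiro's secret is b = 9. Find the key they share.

37

Giulia sends A = α^a mod p = 10^14 mod 137.
10^1 ≡ 10 (mod 137)
10^2 = (10^1)^2 ≡ 10^2 = 100 ≡ 100 (mod 137)
10^4 = (10^2)^2 ≡ 100^2 = 10000 ≡ 136 (mod 137)
10^8 = (10^4)^2 ≡ 136^2 = 18496 ≡ 1 (mod 137)
10^14 = 10^8 · 10^4 · 10^2 ≡ 1 · 136 · 100 ≡ 37 (mod 137).
So A = 37. Hiro then computes K = A^b mod p = 37^9 mod 137.
37^1 ≡ 37 (mod 137)
37^2 = (37^1)^2 ≡ 37^2 = 1369 ≡ 136 (mod 137)
37^4 = (37^2)^2 ≡ 136^2 = 18496 ≡ 1 (mod 137)
37^8 = (37^4)^2 ≡ 1^2 = 1 ≡ 1 (mod 137)
37^9 = 37^8 · 37^1 ≡ 1 · 37 ≡ 37 (mod 137).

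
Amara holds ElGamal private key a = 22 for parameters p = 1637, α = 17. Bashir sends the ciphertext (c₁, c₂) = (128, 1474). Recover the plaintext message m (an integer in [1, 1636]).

1265

Shared mask s = c₁^a mod p = 128^22 mod 1637.
128^1 ≡ 128 (mod 1637)
128^2 = (128^1)^2 ≡ 128^2 = 16384 ≡ 14 (mod 1637)
128^4 = (128^2)^2 ≡ 14^2 = 196 ≡ 196 (mod 1637)
128^8 = (128^4)^2 ≡ 196^2 = 38416 ≡ 765 (mod 1637)
128^16 = (128^8)^2 ≡ 765^2 = 585225 ≡ 816 (mod 1637)
128^22 = 128^16 · 128^4 · 128^2 ≡ 816 · 196 · 14 ≡ 1325 (mod 1637).
So s = 1325; s⁻¹ ≡ 404 (mod 1637).
m = c₂ · s⁻¹ mod 1637 = 1474 · 404 mod 1637 = 1265.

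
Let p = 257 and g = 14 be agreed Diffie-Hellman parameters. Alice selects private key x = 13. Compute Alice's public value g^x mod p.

48

Public value = 14^13 mod 257.
14^1 ≡ 14 (mod 257)
14^2 = (14^1)^2 ≡ 14^2 = 196 ≡ 196 (mod 257)
14^4 = (14^2)^2 ≡ 196^2 = 38416 ≡ 123 (mod 257)
14^8 = (14^4)^2 ≡ 123^2 = 15129 ≡ 223 (mod 257)
14^13 = 14^8 · 14^4 · 14^1 ≡ 223 · 123 · 14 ≡ 48 (mod 257).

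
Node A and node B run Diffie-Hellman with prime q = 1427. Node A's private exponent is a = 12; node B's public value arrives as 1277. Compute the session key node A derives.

Shared key K = 1277^12 mod 1427.
1277^1 ≡ 1277 (mod 1427)
1277^2 = (1277^1)^2 ≡ 1277^2 = 1630729 ≡ 1095 (mod 1427)
1277^4 = (1277^2)^2 ≡ 1095^2 = 1199025 ≡ 345 (mod 1427)
1277^8 = (1277^4)^2 ≡ 345^2 = 119025 ≡ 584 (mod 1427)
1277^12 = 1277^8 · 1277^4 ≡ 584 · 345 ≡ 273 (mod 1427).

273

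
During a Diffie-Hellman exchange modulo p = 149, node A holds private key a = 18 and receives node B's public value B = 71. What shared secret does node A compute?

103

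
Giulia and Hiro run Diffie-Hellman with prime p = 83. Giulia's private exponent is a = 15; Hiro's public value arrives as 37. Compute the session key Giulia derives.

Shared key K = 37^15 mod 83.
37^1 ≡ 37 (mod 83)
37^2 = (37^1)^2 ≡ 37^2 = 1369 ≡ 41 (mod 83)
37^4 = (37^2)^2 ≡ 41^2 = 1681 ≡ 21 (mod 83)
37^8 = (37^4)^2 ≡ 21^2 = 441 ≡ 26 (mod 83)
37^15 = 37^8 · 37^4 · 37^2 · 37^1 ≡ 26 · 21 · 41 · 37 ≡ 25 (mod 83).

25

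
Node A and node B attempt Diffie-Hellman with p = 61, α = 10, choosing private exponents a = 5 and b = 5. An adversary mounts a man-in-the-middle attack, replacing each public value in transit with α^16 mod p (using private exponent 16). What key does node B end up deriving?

Node B receives an adversary's public value M = 10^16 mod 61 instead of the honest one.
10^1 ≡ 10 (mod 61)
10^2 = (10^1)^2 ≡ 10^2 = 100 ≡ 39 (mod 61)
10^4 = (10^2)^2 ≡ 39^2 = 1521 ≡ 57 (mod 61)
10^8 = (10^4)^2 ≡ 57^2 = 3249 ≡ 16 (mod 61)
10^16 = (10^8)^2 ≡ 16^2 = 256 ≡ 12 (mod 61)
So M = 12. Node B computes K = M^5 mod 61.
12^1 ≡ 12 (mod 61)
12^2 = (12^1)^2 ≡ 12^2 = 144 ≡ 22 (mod 61)
12^4 = (12^2)^2 ≡ 22^2 = 484 ≡ 57 (mod 61)
12^5 = 12^4 · 12^1 ≡ 57 · 12 ≡ 13 (mod 61).

13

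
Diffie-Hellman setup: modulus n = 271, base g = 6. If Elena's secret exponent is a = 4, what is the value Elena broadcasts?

Public value = 6^4 mod 271.
6^1 ≡ 6 (mod 271)
6^2 = (6^1)^2 ≡ 6^2 = 36 ≡ 36 (mod 271)
6^4 = (6^2)^2 ≡ 36^2 = 1296 ≡ 212 (mod 271)

212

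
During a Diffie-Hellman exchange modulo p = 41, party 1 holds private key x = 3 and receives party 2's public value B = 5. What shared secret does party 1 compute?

2

Shared key K = 5^3 mod 41.
5^1 ≡ 5 (mod 41)
5^2 = (5^1)^2 ≡ 5^2 = 25 ≡ 25 (mod 41)
5^3 = 5^2 · 5^1 ≡ 25 · 5 ≡ 2 (mod 41).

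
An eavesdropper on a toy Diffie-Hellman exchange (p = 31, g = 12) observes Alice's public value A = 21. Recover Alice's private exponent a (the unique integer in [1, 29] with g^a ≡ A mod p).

11

Try successive powers of 12 modulo 31:
12^1 ≡ 12
12^2 ≡ 20
12^3 ≡ 23
12^4 ≡ 28
12^5 ≡ 26
12^6 ≡ 2
12^7 ≡ 24
12^8 ≡ 9
12^9 ≡ 15
12^10 ≡ 25
12^11 ≡ 21
Found: a = 11.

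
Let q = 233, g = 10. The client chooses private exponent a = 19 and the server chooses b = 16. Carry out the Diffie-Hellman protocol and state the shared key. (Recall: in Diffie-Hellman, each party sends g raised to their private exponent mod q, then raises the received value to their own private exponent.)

32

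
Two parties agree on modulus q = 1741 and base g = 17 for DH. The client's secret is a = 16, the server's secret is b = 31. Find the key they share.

1323

The client sends A = g^a mod q = 17^16 mod 1741.
17^1 ≡ 17 (mod 1741)
17^2 = (17^1)^2 ≡ 17^2 = 289 ≡ 289 (mod 1741)
17^4 = (17^2)^2 ≡ 289^2 = 83521 ≡ 1694 (mod 1741)
17^8 = (17^4)^2 ≡ 1694^2 = 2869636 ≡ 468 (mod 1741)
17^16 = (17^8)^2 ≡ 468^2 = 219024 ≡ 1399 (mod 1741)
So A = 1399. The server then computes K = A^b mod q = 1399^31 mod 1741.
1399^1 ≡ 1399 (mod 1741)
1399^2 = (1399^1)^2 ≡ 1399^2 = 1957201 ≡ 317 (mod 1741)
1399^4 = (1399^2)^2 ≡ 317^2 = 100489 ≡ 1252 (mod 1741)
1399^8 = (1399^4)^2 ≡ 1252^2 = 1567504 ≡ 604 (mod 1741)
1399^16 = (1399^8)^2 ≡ 604^2 = 364816 ≡ 947 (mod 1741)
1399^31 = 1399^16 · 1399^8 · 1399^4 · 1399^2 · 1399^1 ≡ 947 · 604 · 1252 · 317 · 1399 ≡ 1323 (mod 1741).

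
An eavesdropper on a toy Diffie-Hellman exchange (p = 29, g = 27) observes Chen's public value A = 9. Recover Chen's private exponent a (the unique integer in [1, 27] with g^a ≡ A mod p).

Try successive powers of 27 modulo 29:
27^1 ≡ 27
27^2 ≡ 4
27^3 ≡ 21
27^4 ≡ 16
27^5 ≡ 26
27^6 ≡ 6
27^7 ≡ 17
27^8 ≡ 24
27^9 ≡ 10
27^10 ≡ 9
Found: a = 10.

10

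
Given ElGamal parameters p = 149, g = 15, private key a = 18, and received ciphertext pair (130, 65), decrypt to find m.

34

Shared mask s = c₁^a mod p = 130^18 mod 149.
130^1 ≡ 130 (mod 149)
130^2 = (130^1)^2 ≡ 130^2 = 16900 ≡ 63 (mod 149)
130^4 = (130^2)^2 ≡ 63^2 = 3969 ≡ 95 (mod 149)
130^8 = (130^4)^2 ≡ 95^2 = 9025 ≡ 85 (mod 149)
130^16 = (130^8)^2 ≡ 85^2 = 7225 ≡ 73 (mod 149)
130^18 = 130^16 · 130^2 ≡ 73 · 63 ≡ 129 (mod 149).
So s = 129; s⁻¹ ≡ 67 (mod 149).
m = c₂ · s⁻¹ mod 149 = 65 · 67 mod 149 = 34.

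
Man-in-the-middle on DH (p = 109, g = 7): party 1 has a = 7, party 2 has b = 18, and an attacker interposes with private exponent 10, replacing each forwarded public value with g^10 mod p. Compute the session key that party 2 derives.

45

Party 2 receives an attacker's public value M = 7^10 mod 109 instead of the honest one.
7^1 ≡ 7 (mod 109)
7^2 = (7^1)^2 ≡ 7^2 = 49 ≡ 49 (mod 109)
7^4 = (7^2)^2 ≡ 49^2 = 2401 ≡ 3 (mod 109)
7^8 = (7^4)^2 ≡ 3^2 = 9 ≡ 9 (mod 109)
7^10 = 7^8 · 7^2 ≡ 9 · 49 ≡ 5 (mod 109).
So M = 5. Party 2 computes K = M^18 mod 109.
5^1 ≡ 5 (mod 109)
5^2 = (5^1)^2 ≡ 5^2 = 25 ≡ 25 (mod 109)
5^4 = (5^2)^2 ≡ 25^2 = 625 ≡ 80 (mod 109)
5^8 = (5^4)^2 ≡ 80^2 = 6400 ≡ 78 (mod 109)
5^16 = (5^8)^2 ≡ 78^2 = 6084 ≡ 89 (mod 109)
5^18 = 5^16 · 5^2 ≡ 89 · 25 ≡ 45 (mod 109).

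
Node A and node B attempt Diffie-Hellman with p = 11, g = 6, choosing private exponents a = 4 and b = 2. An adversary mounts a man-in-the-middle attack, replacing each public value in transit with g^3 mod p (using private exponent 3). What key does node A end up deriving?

Node A receives an adversary's public value M = 6^3 mod 11 instead of the honest one.
6^1 ≡ 6 (mod 11)
6^2 = (6^1)^2 ≡ 6^2 = 36 ≡ 3 (mod 11)
6^3 = 6^2 · 6^1 ≡ 3 · 6 ≡ 7 (mod 11).
So M = 7. Node A computes K = M^4 mod 11.
7^1 ≡ 7 (mod 11)
7^2 = (7^1)^2 ≡ 7^2 = 49 ≡ 5 (mod 11)
7^4 = (7^2)^2 ≡ 5^2 = 25 ≡ 3 (mod 11)

3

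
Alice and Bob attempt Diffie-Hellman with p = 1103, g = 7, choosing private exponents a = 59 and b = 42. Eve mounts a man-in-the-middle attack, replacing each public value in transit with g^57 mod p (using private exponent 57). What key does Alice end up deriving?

Alice receives Eve's public value M = 7^57 mod 1103 instead of the honest one.
7^1 ≡ 7 (mod 1103)
7^2 = (7^1)^2 ≡ 7^2 = 49 ≡ 49 (mod 1103)
7^4 = (7^2)^2 ≡ 49^2 = 2401 ≡ 195 (mod 1103)
7^8 = (7^4)^2 ≡ 195^2 = 38025 ≡ 523 (mod 1103)
7^16 = (7^8)^2 ≡ 523^2 = 273529 ≡ 1088 (mod 1103)
7^32 = (7^16)^2 ≡ 1088^2 = 1183744 ≡ 225 (mod 1103)
7^57 = 7^32 · 7^16 · 7^8 · 7^1 ≡ 225 · 1088 · 523 · 7 ≡ 1034 (mod 1103).
So M = 1034. Alice computes K = M^59 mod 1103.
1034^1 ≡ 1034 (mod 1103)
1034^2 = (1034^1)^2 ≡ 1034^2 = 1069156 ≡ 349 (mod 1103)
1034^4 = (1034^2)^2 ≡ 349^2 = 121801 ≡ 471 (mod 1103)
1034^8 = (1034^4)^2 ≡ 471^2 = 221841 ≡ 138 (mod 1103)
1034^16 = (1034^8)^2 ≡ 138^2 = 19044 ≡ 293 (mod 1103)
1034^32 = (1034^16)^2 ≡ 293^2 = 85849 ≡ 918 (mod 1103)
1034^59 = 1034^32 · 1034^16 · 1034^8 · 1034^2 · 1034^1 ≡ 918 · 293 · 138 · 349 · 1034 ≡ 1034 (mod 1103).

1034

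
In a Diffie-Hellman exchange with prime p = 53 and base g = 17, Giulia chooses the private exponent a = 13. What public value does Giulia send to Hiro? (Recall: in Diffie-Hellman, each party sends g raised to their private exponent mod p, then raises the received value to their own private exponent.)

52

Public value = 17^13 mod 53.
17^1 ≡ 17 (mod 53)
17^2 = (17^1)^2 ≡ 17^2 = 289 ≡ 24 (mod 53)
17^4 = (17^2)^2 ≡ 24^2 = 576 ≡ 46 (mod 53)
17^8 = (17^4)^2 ≡ 46^2 = 2116 ≡ 49 (mod 53)
17^13 = 17^8 · 17^4 · 17^1 ≡ 49 · 46 · 17 ≡ 52 (mod 53).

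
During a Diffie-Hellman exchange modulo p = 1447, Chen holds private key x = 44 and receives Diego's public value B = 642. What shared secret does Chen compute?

118

Shared key K = 642^44 mod 1447.
642^1 ≡ 642 (mod 1447)
642^2 = (642^1)^2 ≡ 642^2 = 412164 ≡ 1216 (mod 1447)
642^4 = (642^2)^2 ≡ 1216^2 = 1478656 ≡ 1269 (mod 1447)
642^8 = (642^4)^2 ≡ 1269^2 = 1610361 ≡ 1297 (mod 1447)
642^16 = (642^8)^2 ≡ 1297^2 = 1682209 ≡ 795 (mod 1447)
642^32 = (642^16)^2 ≡ 795^2 = 632025 ≡ 1133 (mod 1447)
642^44 = 642^32 · 642^8 · 642^4 ≡ 1133 · 1297 · 1269 ≡ 118 (mod 1447).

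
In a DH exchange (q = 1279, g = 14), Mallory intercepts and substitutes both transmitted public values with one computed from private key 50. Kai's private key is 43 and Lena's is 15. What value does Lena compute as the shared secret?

845

Lena receives Mallory's public value M = 14^50 mod 1279 instead of the honest one.
14^1 ≡ 14 (mod 1279)
14^2 = (14^1)^2 ≡ 14^2 = 196 ≡ 196 (mod 1279)
14^4 = (14^2)^2 ≡ 196^2 = 38416 ≡ 46 (mod 1279)
14^8 = (14^4)^2 ≡ 46^2 = 2116 ≡ 837 (mod 1279)
14^16 = (14^8)^2 ≡ 837^2 = 700569 ≡ 956 (mod 1279)
14^32 = (14^16)^2 ≡ 956^2 = 913936 ≡ 730 (mod 1279)
14^50 = 14^32 · 14^16 · 14^2 ≡ 730 · 956 · 196 ≡ 546 (mod 1279).
So M = 546. Lena computes K = M^15 mod 1279.
546^1 ≡ 546 (mod 1279)
546^2 = (546^1)^2 ≡ 546^2 = 298116 ≡ 109 (mod 1279)
546^4 = (546^2)^2 ≡ 109^2 = 11881 ≡ 370 (mod 1279)
546^8 = (546^4)^2 ≡ 370^2 = 136900 ≡ 47 (mod 1279)
546^15 = 546^8 · 546^4 · 546^2 · 546^1 ≡ 47 · 370 · 109 · 546 ≡ 845 (mod 1279).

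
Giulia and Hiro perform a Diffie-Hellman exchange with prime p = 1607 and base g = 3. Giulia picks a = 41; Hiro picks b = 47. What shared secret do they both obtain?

Giulia sends A = g^a mod p = 3^41 mod 1607.
3^1 ≡ 3 (mod 1607)
3^2 = (3^1)^2 ≡ 3^2 = 9 ≡ 9 (mod 1607)
3^4 = (3^2)^2 ≡ 9^2 = 81 ≡ 81 (mod 1607)
3^8 = (3^4)^2 ≡ 81^2 = 6561 ≡ 133 (mod 1607)
3^16 = (3^8)^2 ≡ 133^2 = 17689 ≡ 12 (mod 1607)
3^32 = (3^16)^2 ≡ 12^2 = 144 ≡ 144 (mod 1607)
3^41 = 3^32 · 3^8 · 3^1 ≡ 144 · 133 · 3 ≡ 1211 (mod 1607).
So A = 1211. Hiro then computes K = A^b mod p = 1211^47 mod 1607.
1211^1 ≡ 1211 (mod 1607)
1211^2 = (1211^1)^2 ≡ 1211^2 = 1466521 ≡ 937 (mod 1607)
1211^4 = (1211^2)^2 ≡ 937^2 = 877969 ≡ 547 (mod 1607)
1211^8 = (1211^4)^2 ≡ 547^2 = 299209 ≡ 307 (mod 1607)
1211^16 = (1211^8)^2 ≡ 307^2 = 94249 ≡ 1043 (mod 1607)
1211^32 = (1211^16)^2 ≡ 1043^2 = 1087849 ≡ 1517 (mod 1607)
1211^47 = 1211^32 · 1211^8 · 1211^4 · 1211^2 · 1211^1 ≡ 1517 · 307 · 547 · 937 · 1211 ≡ 164 (mod 1607).

164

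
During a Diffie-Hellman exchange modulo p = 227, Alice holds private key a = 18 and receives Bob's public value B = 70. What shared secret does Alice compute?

Shared key K = 70^18 mod 227.
70^1 ≡ 70 (mod 227)
70^2 = (70^1)^2 ≡ 70^2 = 4900 ≡ 133 (mod 227)
70^4 = (70^2)^2 ≡ 133^2 = 17689 ≡ 210 (mod 227)
70^8 = (70^4)^2 ≡ 210^2 = 44100 ≡ 62 (mod 227)
70^16 = (70^8)^2 ≡ 62^2 = 3844 ≡ 212 (mod 227)
70^18 = 70^16 · 70^2 ≡ 212 · 133 ≡ 48 (mod 227).

48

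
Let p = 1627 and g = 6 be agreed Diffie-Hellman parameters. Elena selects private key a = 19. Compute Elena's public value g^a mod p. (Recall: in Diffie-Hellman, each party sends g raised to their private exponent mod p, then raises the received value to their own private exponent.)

660

Public value = 6^19 mod 1627.
6^1 ≡ 6 (mod 1627)
6^2 = (6^1)^2 ≡ 6^2 = 36 ≡ 36 (mod 1627)
6^4 = (6^2)^2 ≡ 36^2 = 1296 ≡ 1296 (mod 1627)
6^8 = (6^4)^2 ≡ 1296^2 = 1679616 ≡ 552 (mod 1627)
6^16 = (6^8)^2 ≡ 552^2 = 304704 ≡ 455 (mod 1627)
6^19 = 6^16 · 6^2 · 6^1 ≡ 455 · 36 · 6 ≡ 660 (mod 1627).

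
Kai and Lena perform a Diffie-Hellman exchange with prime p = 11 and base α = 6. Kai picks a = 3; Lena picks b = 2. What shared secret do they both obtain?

5

Lena sends B = α^b mod p = 6^2 mod 11.
6^1 ≡ 6 (mod 11)
6^2 = (6^1)^2 ≡ 6^2 = 36 ≡ 3 (mod 11)
So B = 3. Kai then computes K = B^a mod p = 3^3 mod 11.
3^1 ≡ 3 (mod 11)
3^2 = (3^1)^2 ≡ 3^2 = 9 ≡ 9 (mod 11)
3^3 = 3^2 · 3^1 ≡ 9 · 3 ≡ 5 (mod 11).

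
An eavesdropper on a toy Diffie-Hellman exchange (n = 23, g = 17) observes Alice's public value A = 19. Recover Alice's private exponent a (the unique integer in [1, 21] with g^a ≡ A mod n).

21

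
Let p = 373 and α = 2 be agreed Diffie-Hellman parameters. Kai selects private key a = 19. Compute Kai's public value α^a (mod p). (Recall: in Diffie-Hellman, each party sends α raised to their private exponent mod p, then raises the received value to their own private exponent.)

223

Public value = 2^19 (mod 373).
2^1 ≡ 2 (mod 373)
2^2 = (2^1)^2 ≡ 2^2 = 4 ≡ 4 (mod 373)
2^4 = (2^2)^2 ≡ 4^2 = 16 ≡ 16 (mod 373)
2^8 = (2^4)^2 ≡ 16^2 = 256 ≡ 256 (mod 373)
2^16 = (2^8)^2 ≡ 256^2 = 65536 ≡ 261 (mod 373)
2^19 = 2^16 · 2^2 · 2^1 ≡ 261 · 4 · 2 ≡ 223 (mod 373).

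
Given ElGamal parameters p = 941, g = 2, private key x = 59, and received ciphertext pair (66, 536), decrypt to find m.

Shared mask s = c₁^x mod p = 66^59 mod 941.
66^1 ≡ 66 (mod 941)
66^2 = (66^1)^2 ≡ 66^2 = 4356 ≡ 592 (mod 941)
66^4 = (66^2)^2 ≡ 592^2 = 350464 ≡ 412 (mod 941)
66^8 = (66^4)^2 ≡ 412^2 = 169744 ≡ 364 (mod 941)
66^16 = (66^8)^2 ≡ 364^2 = 132496 ≡ 756 (mod 941)
66^32 = (66^16)^2 ≡ 756^2 = 571536 ≡ 349 (mod 941)
66^59 = 66^32 · 66^16 · 66^8 · 66^2 · 66^1 ≡ 349 · 756 · 364 · 592 · 66 ≡ 442 (mod 941).
So s = 442; s⁻¹ ≡ 66 (mod 941).
m = c₂ · s⁻¹ mod 941 = 536 · 66 mod 941 = 559.

559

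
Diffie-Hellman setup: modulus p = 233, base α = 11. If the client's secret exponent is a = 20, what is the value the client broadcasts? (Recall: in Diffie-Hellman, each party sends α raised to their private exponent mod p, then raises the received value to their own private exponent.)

210

Public value = 11^{20} \pmod{233}.
11^1 ≡ 11 (mod 233)
11^2 = (11^1)^2 ≡ 11^2 = 121 ≡ 121 (mod 233)
11^4 = (11^2)^2 ≡ 121^2 = 14641 ≡ 195 (mod 233)
11^8 = (11^4)^2 ≡ 195^2 = 38025 ≡ 46 (mod 233)
11^16 = (11^8)^2 ≡ 46^2 = 2116 ≡ 19 (mod 233)
11^20 = 11^16 · 11^4 ≡ 19 · 195 ≡ 210 (mod 233).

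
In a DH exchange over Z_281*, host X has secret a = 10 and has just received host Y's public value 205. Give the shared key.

36

Shared key K = 205^10 mod 281.
205^1 ≡ 205 (mod 281)
205^2 = (205^1)^2 ≡ 205^2 = 42025 ≡ 156 (mod 281)
205^4 = (205^2)^2 ≡ 156^2 = 24336 ≡ 170 (mod 281)
205^8 = (205^4)^2 ≡ 170^2 = 28900 ≡ 238 (mod 281)
205^10 = 205^8 · 205^2 ≡ 238 · 156 ≡ 36 (mod 281).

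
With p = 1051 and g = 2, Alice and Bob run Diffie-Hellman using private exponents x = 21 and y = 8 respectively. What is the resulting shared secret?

Bob sends B = g^y mod p = 2^8 mod 1051.
2^1 ≡ 2 (mod 1051)
2^2 = (2^1)^2 ≡ 2^2 = 4 ≡ 4 (mod 1051)
2^4 = (2^2)^2 ≡ 4^2 = 16 ≡ 16 (mod 1051)
2^8 = (2^4)^2 ≡ 16^2 = 256 ≡ 256 (mod 1051)
So B = 256. Alice then computes K = B^x mod p = 256^21 mod 1051.
256^1 ≡ 256 (mod 1051)
256^2 = (256^1)^2 ≡ 256^2 = 65536 ≡ 374 (mod 1051)
256^4 = (256^2)^2 ≡ 374^2 = 139876 ≡ 93 (mod 1051)
256^8 = (256^4)^2 ≡ 93^2 = 8649 ≡ 241 (mod 1051)
256^16 = (256^8)^2 ≡ 241^2 = 58081 ≡ 276 (mod 1051)
256^21 = 256^16 · 256^4 · 256^1 ≡ 276 · 93 · 256 ≡ 156 (mod 1051).

156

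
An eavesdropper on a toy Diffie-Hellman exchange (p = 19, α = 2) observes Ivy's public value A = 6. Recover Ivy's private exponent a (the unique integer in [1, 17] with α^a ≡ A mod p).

14

Try successive powers of 2 modulo 19:
2^1 ≡ 2
2^2 ≡ 4
2^3 ≡ 8
2^4 ≡ 16
2^5 ≡ 13
2^6 ≡ 7
2^7 ≡ 14
2^8 ≡ 9
2^9 ≡ 18
2^10 ≡ 17
2^11 ≡ 15
2^12 ≡ 11
2^13 ≡ 3
2^14 ≡ 6
Found: a = 14.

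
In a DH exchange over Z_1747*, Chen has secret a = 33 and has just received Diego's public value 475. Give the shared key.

Shared key K = 475^33 mod 1747.
475^1 ≡ 475 (mod 1747)
475^2 = (475^1)^2 ≡ 475^2 = 225625 ≡ 262 (mod 1747)
475^4 = (475^2)^2 ≡ 262^2 = 68644 ≡ 511 (mod 1747)
475^8 = (475^4)^2 ≡ 511^2 = 261121 ≡ 818 (mod 1747)
475^16 = (475^8)^2 ≡ 818^2 = 669124 ≡ 23 (mod 1747)
475^32 = (475^16)^2 ≡ 23^2 = 529 ≡ 529 (mod 1747)
475^33 = 475^32 · 475^1 ≡ 529 · 475 ≡ 1454 (mod 1747).

1454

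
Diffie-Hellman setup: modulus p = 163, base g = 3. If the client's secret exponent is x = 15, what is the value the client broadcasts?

17

Public value = 3^15 (mod 163).
3^1 ≡ 3 (mod 163)
3^2 = (3^1)^2 ≡ 3^2 = 9 ≡ 9 (mod 163)
3^4 = (3^2)^2 ≡ 9^2 = 81 ≡ 81 (mod 163)
3^8 = (3^4)^2 ≡ 81^2 = 6561 ≡ 41 (mod 163)
3^15 = 3^8 · 3^4 · 3^2 · 3^1 ≡ 41 · 81 · 9 · 3 ≡ 17 (mod 163).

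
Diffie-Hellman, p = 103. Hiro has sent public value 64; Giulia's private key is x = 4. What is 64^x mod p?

61

Shared key K = 64^4 mod 103.
64^1 ≡ 64 (mod 103)
64^2 = (64^1)^2 ≡ 64^2 = 4096 ≡ 79 (mod 103)
64^4 = (64^2)^2 ≡ 79^2 = 6241 ≡ 61 (mod 103)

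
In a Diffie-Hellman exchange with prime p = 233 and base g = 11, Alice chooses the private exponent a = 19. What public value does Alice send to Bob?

Public value = 11^19 mod 233.
11^1 ≡ 11 (mod 233)
11^2 = (11^1)^2 ≡ 11^2 = 121 ≡ 121 (mod 233)
11^4 = (11^2)^2 ≡ 121^2 = 14641 ≡ 195 (mod 233)
11^8 = (11^4)^2 ≡ 195^2 = 38025 ≡ 46 (mod 233)
11^16 = (11^8)^2 ≡ 46^2 = 2116 ≡ 19 (mod 233)
11^19 = 11^16 · 11^2 · 11^1 ≡ 19 · 121 · 11 ≡ 125 (mod 233).

125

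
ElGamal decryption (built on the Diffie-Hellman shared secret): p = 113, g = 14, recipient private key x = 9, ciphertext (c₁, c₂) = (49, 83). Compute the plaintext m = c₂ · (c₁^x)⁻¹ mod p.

Shared mask s = c₁^x mod p = 49^9 mod 113.
49^1 ≡ 49 (mod 113)
49^2 = (49^1)^2 ≡ 49^2 = 2401 ≡ 28 (mod 113)
49^4 = (49^2)^2 ≡ 28^2 = 784 ≡ 106 (mod 113)
49^8 = (49^4)^2 ≡ 106^2 = 11236 ≡ 49 (mod 113)
49^9 = 49^8 · 49^1 ≡ 49 · 49 ≡ 28 (mod 113).
So s = 28; s⁻¹ ≡ 109 (mod 113).
m = c₂ · s⁻¹ mod 113 = 83 · 109 mod 113 = 7.

7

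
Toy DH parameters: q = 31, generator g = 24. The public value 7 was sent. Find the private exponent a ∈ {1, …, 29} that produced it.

16

Try successive powers of 24 modulo 31:
24^1 ≡ 24
24^2 ≡ 18
24^3 ≡ 29
24^4 ≡ 14
24^5 ≡ 26
24^6 ≡ 4
24^7 ≡ 3
24^8 ≡ 10
24^9 ≡ 23
24^10 ≡ 25
24^11 ≡ 11
24^12 ≡ 16
24^13 ≡ 12
24^14 ≡ 9
24^15 ≡ 30
24^16 ≡ 7
Found: a = 16.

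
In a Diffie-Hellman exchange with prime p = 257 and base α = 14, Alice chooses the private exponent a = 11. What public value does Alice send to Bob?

Public value = 14^11 mod 257.
14^1 ≡ 14 (mod 257)
14^2 = (14^1)^2 ≡ 14^2 = 196 ≡ 196 (mod 257)
14^4 = (14^2)^2 ≡ 196^2 = 38416 ≡ 123 (mod 257)
14^8 = (14^4)^2 ≡ 123^2 = 15129 ≡ 223 (mod 257)
14^11 = 14^8 · 14^2 · 14^1 ≡ 223 · 196 · 14 ≡ 252 (mod 257).

252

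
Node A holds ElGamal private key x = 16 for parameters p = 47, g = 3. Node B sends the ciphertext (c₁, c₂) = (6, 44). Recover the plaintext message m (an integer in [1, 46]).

Shared mask s = c₁^x mod p = 6^16 mod 47.
6^1 ≡ 6 (mod 47)
6^2 = (6^1)^2 ≡ 6^2 = 36 ≡ 36 (mod 47)
6^4 = (6^2)^2 ≡ 36^2 = 1296 ≡ 27 (mod 47)
6^8 = (6^4)^2 ≡ 27^2 = 729 ≡ 24 (mod 47)
6^16 = (6^8)^2 ≡ 24^2 = 576 ≡ 12 (mod 47)
So s = 12; s⁻¹ ≡ 4 (mod 47).
m = c₂ · s⁻¹ mod 47 = 44 · 4 mod 47 = 35.

35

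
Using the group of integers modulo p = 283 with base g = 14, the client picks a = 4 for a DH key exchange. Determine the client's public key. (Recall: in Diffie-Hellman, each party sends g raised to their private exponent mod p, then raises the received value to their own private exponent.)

Public value = 14^4 mod 283.
14^1 ≡ 14 (mod 283)
14^2 = (14^1)^2 ≡ 14^2 = 196 ≡ 196 (mod 283)
14^4 = (14^2)^2 ≡ 196^2 = 38416 ≡ 211 (mod 283)

211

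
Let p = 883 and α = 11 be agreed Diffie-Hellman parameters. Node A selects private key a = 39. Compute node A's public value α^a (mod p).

656

Public value = 11^39 (mod 883).
11^1 ≡ 11 (mod 883)
11^2 = (11^1)^2 ≡ 11^2 = 121 ≡ 121 (mod 883)
11^4 = (11^2)^2 ≡ 121^2 = 14641 ≡ 513 (mod 883)
11^8 = (11^4)^2 ≡ 513^2 = 263169 ≡ 35 (mod 883)
11^16 = (11^8)^2 ≡ 35^2 = 1225 ≡ 342 (mod 883)
11^32 = (11^16)^2 ≡ 342^2 = 116964 ≡ 408 (mod 883)
11^39 = 11^32 · 11^4 · 11^2 · 11^1 ≡ 408 · 513 · 121 · 11 ≡ 656 (mod 883).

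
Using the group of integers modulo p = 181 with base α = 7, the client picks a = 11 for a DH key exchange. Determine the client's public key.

Public value = 7^11 (mod 181).
7^1 ≡ 7 (mod 181)
7^2 = (7^1)^2 ≡ 7^2 = 49 ≡ 49 (mod 181)
7^4 = (7^2)^2 ≡ 49^2 = 2401 ≡ 48 (mod 181)
7^8 = (7^4)^2 ≡ 48^2 = 2304 ≡ 132 (mod 181)
7^11 = 7^8 · 7^2 · 7^1 ≡ 132 · 49 · 7 ≡ 26 (mod 181).

26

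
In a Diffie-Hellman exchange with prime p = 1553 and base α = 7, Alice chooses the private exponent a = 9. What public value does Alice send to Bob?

455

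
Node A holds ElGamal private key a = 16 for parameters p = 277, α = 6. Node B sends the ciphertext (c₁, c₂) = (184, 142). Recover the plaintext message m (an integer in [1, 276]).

159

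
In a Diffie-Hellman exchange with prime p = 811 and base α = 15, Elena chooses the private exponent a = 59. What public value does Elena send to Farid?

279

Public value = 15^59 mod 811.
15^1 ≡ 15 (mod 811)
15^2 = (15^1)^2 ≡ 15^2 = 225 ≡ 225 (mod 811)
15^4 = (15^2)^2 ≡ 225^2 = 50625 ≡ 343 (mod 811)
15^8 = (15^4)^2 ≡ 343^2 = 117649 ≡ 54 (mod 811)
15^16 = (15^8)^2 ≡ 54^2 = 2916 ≡ 483 (mod 811)
15^32 = (15^16)^2 ≡ 483^2 = 233289 ≡ 532 (mod 811)
15^59 = 15^32 · 15^16 · 15^8 · 15^2 · 15^1 ≡ 532 · 483 · 54 · 225 · 15 ≡ 279 (mod 811).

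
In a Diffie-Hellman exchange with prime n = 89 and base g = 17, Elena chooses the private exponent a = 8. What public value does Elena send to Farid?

8

Public value = 17^{8} \pmod{89}.
17^1 ≡ 17 (mod 89)
17^2 = (17^1)^2 ≡ 17^2 = 289 ≡ 22 (mod 89)
17^4 = (17^2)^2 ≡ 22^2 = 484 ≡ 39 (mod 89)
17^8 = (17^4)^2 ≡ 39^2 = 1521 ≡ 8 (mod 89)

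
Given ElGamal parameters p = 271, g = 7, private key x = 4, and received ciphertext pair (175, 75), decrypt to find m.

222

Shared mask s = c₁^x mod p = 175^4 mod 271.
175^1 ≡ 175 (mod 271)
175^2 = (175^1)^2 ≡ 175^2 = 30625 ≡ 2 (mod 271)
175^4 = (175^2)^2 ≡ 2^2 = 4 ≡ 4 (mod 271)
So s = 4; s⁻¹ ≡ 68 (mod 271).
m = c₂ · s⁻¹ mod 271 = 75 · 68 mod 271 = 222.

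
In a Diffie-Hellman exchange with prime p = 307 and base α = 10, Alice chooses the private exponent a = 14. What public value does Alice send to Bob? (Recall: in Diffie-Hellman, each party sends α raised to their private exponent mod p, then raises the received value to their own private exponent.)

246

Public value = 10^14 mod 307.
10^1 ≡ 10 (mod 307)
10^2 = (10^1)^2 ≡ 10^2 = 100 ≡ 100 (mod 307)
10^4 = (10^2)^2 ≡ 100^2 = 10000 ≡ 176 (mod 307)
10^8 = (10^4)^2 ≡ 176^2 = 30976 ≡ 276 (mod 307)
10^14 = 10^8 · 10^4 · 10^2 ≡ 276 · 176 · 100 ≡ 246 (mod 307).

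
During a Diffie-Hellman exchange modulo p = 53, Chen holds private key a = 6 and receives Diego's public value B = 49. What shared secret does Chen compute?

15

Shared key K = 49^6 mod 53.
49^1 ≡ 49 (mod 53)
49^2 = (49^1)^2 ≡ 49^2 = 2401 ≡ 16 (mod 53)
49^4 = (49^2)^2 ≡ 16^2 = 256 ≡ 44 (mod 53)
49^6 = 49^4 · 49^2 ≡ 44 · 16 ≡ 15 (mod 53).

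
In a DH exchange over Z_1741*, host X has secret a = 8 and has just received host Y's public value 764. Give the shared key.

233

Shared key K = 764^8 mod 1741.
764^1 ≡ 764 (mod 1741)
764^2 = (764^1)^2 ≡ 764^2 = 583696 ≡ 461 (mod 1741)
764^4 = (764^2)^2 ≡ 461^2 = 212521 ≡ 119 (mod 1741)
764^8 = (764^4)^2 ≡ 119^2 = 14161 ≡ 233 (mod 1741)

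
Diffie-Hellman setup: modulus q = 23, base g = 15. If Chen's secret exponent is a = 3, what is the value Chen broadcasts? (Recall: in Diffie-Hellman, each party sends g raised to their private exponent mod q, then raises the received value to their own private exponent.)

17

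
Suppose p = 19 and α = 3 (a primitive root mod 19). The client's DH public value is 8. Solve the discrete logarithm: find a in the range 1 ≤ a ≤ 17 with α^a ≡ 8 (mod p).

Try successive powers of 3 modulo 19:
3^1 ≡ 3
3^2 ≡ 9
3^3 ≡ 8
Found: a = 3.

3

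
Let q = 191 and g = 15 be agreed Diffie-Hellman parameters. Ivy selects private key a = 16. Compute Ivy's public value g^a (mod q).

68

Public value = 15^16 (mod 191).
15^1 ≡ 15 (mod 191)
15^2 = (15^1)^2 ≡ 15^2 = 225 ≡ 34 (mod 191)
15^4 = (15^2)^2 ≡ 34^2 = 1156 ≡ 10 (mod 191)
15^8 = (15^4)^2 ≡ 10^2 = 100 ≡ 100 (mod 191)
15^16 = (15^8)^2 ≡ 100^2 = 10000 ≡ 68 (mod 191)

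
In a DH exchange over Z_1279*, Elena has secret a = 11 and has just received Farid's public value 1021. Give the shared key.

Shared key K = 1021^11 mod 1279.
1021^1 ≡ 1021 (mod 1279)
1021^2 = (1021^1)^2 ≡ 1021^2 = 1042441 ≡ 56 (mod 1279)
1021^4 = (1021^2)^2 ≡ 56^2 = 3136 ≡ 578 (mod 1279)
1021^8 = (1021^4)^2 ≡ 578^2 = 334084 ≡ 265 (mod 1279)
1021^11 = 1021^8 · 1021^2 · 1021^1 ≡ 265 · 56 · 1021 ≡ 606 (mod 1279).

606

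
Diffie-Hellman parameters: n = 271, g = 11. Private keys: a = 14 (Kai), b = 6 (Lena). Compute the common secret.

39

Lena sends B = g^b mod n = 11^6 mod 271.
11^1 ≡ 11 (mod 271)
11^2 = (11^1)^2 ≡ 11^2 = 121 ≡ 121 (mod 271)
11^4 = (11^2)^2 ≡ 121^2 = 14641 ≡ 7 (mod 271)
11^6 = 11^4 · 11^2 ≡ 7 · 121 ≡ 34 (mod 271).
So B = 34. Kai then computes K = B^a mod n = 34^14 mod 271.
34^1 ≡ 34 (mod 271)
34^2 = (34^1)^2 ≡ 34^2 = 1156 ≡ 72 (mod 271)
34^4 = (34^2)^2 ≡ 72^2 = 5184 ≡ 35 (mod 271)
34^8 = (34^4)^2 ≡ 35^2 = 1225 ≡ 141 (mod 271)
34^14 = 34^8 · 34^4 · 34^2 ≡ 141 · 35 · 72 ≡ 39 (mod 271).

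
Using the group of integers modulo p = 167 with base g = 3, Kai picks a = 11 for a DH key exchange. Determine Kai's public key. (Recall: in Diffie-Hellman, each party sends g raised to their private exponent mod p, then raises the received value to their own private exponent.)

127

Public value = 3^11 mod 167.
3^1 ≡ 3 (mod 167)
3^2 = (3^1)^2 ≡ 3^2 = 9 ≡ 9 (mod 167)
3^4 = (3^2)^2 ≡ 9^2 = 81 ≡ 81 (mod 167)
3^8 = (3^4)^2 ≡ 81^2 = 6561 ≡ 48 (mod 167)
3^11 = 3^8 · 3^2 · 3^1 ≡ 48 · 9 · 3 ≡ 127 (mod 167).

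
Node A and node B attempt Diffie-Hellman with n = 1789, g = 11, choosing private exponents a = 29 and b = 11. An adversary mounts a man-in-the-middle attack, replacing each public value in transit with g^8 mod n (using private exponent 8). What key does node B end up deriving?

Node B receives an adversary's public value M = 11^8 mod 1789 instead of the honest one.
11^1 ≡ 11 (mod 1789)
11^2 = (11^1)^2 ≡ 11^2 = 121 ≡ 121 (mod 1789)
11^4 = (11^2)^2 ≡ 121^2 = 14641 ≡ 329 (mod 1789)
11^8 = (11^4)^2 ≡ 329^2 = 108241 ≡ 901 (mod 1789)
So M = 901. Node B computes K = M^11 mod 1789.
901^1 ≡ 901 (mod 1789)
901^2 = (901^1)^2 ≡ 901^2 = 811801 ≡ 1384 (mod 1789)
901^4 = (901^2)^2 ≡ 1384^2 = 1915456 ≡ 1226 (mod 1789)
901^8 = (901^4)^2 ≡ 1226^2 = 1503076 ≡ 316 (mod 1789)
901^11 = 901^8 · 901^2 · 901^1 ≡ 316 · 1384 · 901 ≡ 15 (mod 1789).

15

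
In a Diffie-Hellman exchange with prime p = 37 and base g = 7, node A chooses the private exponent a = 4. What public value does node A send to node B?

33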